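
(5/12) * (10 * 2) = 25/3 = 8.33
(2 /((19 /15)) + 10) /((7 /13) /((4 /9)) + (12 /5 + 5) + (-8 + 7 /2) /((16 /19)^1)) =3.54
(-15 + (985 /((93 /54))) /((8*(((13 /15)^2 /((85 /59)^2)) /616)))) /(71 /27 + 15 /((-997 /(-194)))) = 59734497978253935 /2723817485363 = 21930.43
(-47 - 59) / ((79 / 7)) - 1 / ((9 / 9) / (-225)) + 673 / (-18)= 253427 / 1422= 178.22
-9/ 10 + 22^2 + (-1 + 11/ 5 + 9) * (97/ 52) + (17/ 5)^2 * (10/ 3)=84343/ 156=540.66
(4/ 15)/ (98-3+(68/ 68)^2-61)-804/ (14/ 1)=-30146/ 525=-57.42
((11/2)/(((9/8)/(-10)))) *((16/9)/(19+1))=-352/81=-4.35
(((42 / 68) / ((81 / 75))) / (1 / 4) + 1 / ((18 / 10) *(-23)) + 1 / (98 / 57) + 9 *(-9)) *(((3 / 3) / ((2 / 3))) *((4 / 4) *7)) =-8984223 / 10948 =-820.63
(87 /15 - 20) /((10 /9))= -639 /50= -12.78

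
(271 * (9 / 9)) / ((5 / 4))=1084 / 5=216.80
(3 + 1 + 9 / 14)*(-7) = -65 / 2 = -32.50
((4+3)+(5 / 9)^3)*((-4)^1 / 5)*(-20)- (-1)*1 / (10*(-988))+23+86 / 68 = 17020545187 / 122442840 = 139.01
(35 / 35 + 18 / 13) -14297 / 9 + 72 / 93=-5750234 / 3627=-1585.40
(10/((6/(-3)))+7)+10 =12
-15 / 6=-5 / 2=-2.50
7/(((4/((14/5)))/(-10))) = -49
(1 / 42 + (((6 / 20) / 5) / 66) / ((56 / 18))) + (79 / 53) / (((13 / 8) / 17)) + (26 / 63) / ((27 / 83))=16.89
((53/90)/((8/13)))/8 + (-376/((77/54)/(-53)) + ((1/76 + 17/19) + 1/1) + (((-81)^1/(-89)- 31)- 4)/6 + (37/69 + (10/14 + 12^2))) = 243517082917849/17249823360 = 14117.08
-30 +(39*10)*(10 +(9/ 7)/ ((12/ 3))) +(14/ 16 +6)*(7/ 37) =8281075/ 2072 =3996.66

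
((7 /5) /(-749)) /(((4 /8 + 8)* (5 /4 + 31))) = -8 /1173255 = -0.00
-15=-15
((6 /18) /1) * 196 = 196 /3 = 65.33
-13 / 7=-1.86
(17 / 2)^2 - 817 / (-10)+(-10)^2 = 5079 / 20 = 253.95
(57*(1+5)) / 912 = 3 / 8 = 0.38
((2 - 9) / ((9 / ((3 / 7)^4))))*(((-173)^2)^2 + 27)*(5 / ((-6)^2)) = -1119681335 / 343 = -3264377.07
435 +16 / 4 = 439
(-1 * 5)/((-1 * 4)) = 5/4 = 1.25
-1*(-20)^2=-400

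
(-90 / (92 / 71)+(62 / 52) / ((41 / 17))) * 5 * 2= -8454070 / 12259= -689.62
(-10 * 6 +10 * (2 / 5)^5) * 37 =-1385132 / 625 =-2216.21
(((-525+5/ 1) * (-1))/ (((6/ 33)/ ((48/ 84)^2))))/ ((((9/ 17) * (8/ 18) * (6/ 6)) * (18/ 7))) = 97240/ 63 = 1543.49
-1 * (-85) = 85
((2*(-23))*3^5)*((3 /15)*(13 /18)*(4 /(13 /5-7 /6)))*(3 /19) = -581256 /817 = -711.45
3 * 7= 21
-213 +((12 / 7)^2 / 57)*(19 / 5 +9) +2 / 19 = -987953 / 4655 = -212.23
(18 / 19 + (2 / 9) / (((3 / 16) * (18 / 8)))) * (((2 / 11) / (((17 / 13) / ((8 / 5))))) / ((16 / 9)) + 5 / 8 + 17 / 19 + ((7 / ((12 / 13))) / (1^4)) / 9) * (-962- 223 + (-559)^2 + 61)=10113377011859903 / 8858268540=1141687.79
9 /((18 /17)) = 8.50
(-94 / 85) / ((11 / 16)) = -1.61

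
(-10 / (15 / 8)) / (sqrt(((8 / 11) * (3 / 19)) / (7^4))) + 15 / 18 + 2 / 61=317 / 366 - 196 * sqrt(1254) / 9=-770.33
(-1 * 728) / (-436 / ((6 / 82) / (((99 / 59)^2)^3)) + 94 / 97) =0.01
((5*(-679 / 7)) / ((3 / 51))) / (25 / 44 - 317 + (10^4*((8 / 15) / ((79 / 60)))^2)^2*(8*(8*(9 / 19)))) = -268475897318420 / 2657500710662422503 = -0.00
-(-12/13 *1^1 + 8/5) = -44/65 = -0.68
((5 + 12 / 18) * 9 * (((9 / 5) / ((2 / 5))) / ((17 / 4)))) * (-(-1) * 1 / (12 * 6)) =3 / 4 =0.75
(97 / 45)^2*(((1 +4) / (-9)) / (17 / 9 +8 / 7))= -65863 / 77355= -0.85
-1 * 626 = -626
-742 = -742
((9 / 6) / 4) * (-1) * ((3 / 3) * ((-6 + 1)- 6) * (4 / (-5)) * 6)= -99 / 5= -19.80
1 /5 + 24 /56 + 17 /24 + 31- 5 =22963 /840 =27.34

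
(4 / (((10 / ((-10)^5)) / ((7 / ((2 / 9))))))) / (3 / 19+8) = -4788000 / 31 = -154451.61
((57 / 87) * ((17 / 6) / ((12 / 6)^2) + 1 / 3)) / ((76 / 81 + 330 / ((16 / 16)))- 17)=12825 / 5899528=0.00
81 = 81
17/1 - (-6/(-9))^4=1361/81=16.80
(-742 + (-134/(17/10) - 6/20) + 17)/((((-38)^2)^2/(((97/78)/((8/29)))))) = -128179971/73730408960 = -0.00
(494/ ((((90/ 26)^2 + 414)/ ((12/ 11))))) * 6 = 35152/ 4631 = 7.59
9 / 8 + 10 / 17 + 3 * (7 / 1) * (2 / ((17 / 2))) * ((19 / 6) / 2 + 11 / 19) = 32035 / 2584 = 12.40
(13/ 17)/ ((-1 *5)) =-13/ 85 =-0.15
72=72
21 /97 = 0.22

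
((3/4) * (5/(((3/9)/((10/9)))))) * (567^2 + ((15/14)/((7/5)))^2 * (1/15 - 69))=38589907575/9604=4018107.83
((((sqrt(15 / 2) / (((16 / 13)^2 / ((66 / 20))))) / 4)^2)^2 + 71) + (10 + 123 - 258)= -86291274908435031 / 1759218604441600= -49.05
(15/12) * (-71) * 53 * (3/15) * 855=-3217365/4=-804341.25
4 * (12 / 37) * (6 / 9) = 32 / 37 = 0.86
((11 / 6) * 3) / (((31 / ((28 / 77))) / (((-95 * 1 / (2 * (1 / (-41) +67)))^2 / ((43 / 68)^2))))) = 8768852450 / 108053709151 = 0.08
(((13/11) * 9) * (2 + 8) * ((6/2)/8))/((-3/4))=-585/11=-53.18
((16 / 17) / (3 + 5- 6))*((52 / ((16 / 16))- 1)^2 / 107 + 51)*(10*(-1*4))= -151680 / 107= -1417.57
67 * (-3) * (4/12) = -67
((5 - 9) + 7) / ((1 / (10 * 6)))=180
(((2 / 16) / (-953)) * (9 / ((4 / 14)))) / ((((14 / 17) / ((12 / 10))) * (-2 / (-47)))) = -21573 / 152480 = -0.14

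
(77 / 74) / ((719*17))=77 / 904502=0.00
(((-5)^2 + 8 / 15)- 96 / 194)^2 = 1327217761 / 2117025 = 626.93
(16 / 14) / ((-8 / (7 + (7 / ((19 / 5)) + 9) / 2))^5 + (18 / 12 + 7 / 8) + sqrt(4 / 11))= 6517660960591481369152 / 11996533782032551994221- 523383555379856794624*sqrt(11) / 11996533782032551994221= 0.40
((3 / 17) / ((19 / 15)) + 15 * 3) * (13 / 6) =31590 / 323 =97.80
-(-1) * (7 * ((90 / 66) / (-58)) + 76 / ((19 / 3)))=7551 / 638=11.84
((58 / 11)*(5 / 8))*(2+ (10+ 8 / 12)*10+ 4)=24505 / 66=371.29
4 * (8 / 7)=32 / 7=4.57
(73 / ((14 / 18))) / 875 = 657 / 6125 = 0.11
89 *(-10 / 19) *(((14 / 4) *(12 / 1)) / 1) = -37380 / 19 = -1967.37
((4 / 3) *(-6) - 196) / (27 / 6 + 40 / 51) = -20808 / 539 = -38.60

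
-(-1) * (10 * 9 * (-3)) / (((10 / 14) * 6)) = -63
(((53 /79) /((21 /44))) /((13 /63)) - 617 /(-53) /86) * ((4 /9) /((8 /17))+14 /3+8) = 7967749615 /84259188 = 94.56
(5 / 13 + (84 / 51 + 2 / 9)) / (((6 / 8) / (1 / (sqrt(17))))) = 17932 * sqrt(17) / 101439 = 0.73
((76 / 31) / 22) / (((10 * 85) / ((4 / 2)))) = 38 / 144925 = 0.00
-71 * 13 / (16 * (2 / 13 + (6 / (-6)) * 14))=11999 / 2880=4.17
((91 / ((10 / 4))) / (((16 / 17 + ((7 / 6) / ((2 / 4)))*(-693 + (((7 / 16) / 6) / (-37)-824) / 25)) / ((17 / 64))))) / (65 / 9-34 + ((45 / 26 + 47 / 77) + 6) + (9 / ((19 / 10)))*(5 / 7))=176357823642 / 464836517087693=0.00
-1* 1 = -1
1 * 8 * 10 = 80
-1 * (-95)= 95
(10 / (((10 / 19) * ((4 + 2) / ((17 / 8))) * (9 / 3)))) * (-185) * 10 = -298775 / 72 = -4149.65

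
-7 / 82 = -0.09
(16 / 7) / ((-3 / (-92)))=1472 / 21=70.10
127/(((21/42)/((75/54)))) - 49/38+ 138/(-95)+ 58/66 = 6600701/18810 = 350.91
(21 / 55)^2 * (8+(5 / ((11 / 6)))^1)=52038 / 33275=1.56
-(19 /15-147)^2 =-4778596 /225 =-21238.20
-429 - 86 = -515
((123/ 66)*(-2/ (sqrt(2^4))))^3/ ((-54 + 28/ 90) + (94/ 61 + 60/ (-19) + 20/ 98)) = 176134162995/ 11995412912384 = 0.01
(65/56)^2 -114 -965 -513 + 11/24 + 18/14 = -1588.91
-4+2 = -2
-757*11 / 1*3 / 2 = -24981 / 2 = -12490.50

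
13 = 13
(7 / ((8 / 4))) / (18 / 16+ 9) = 28 / 81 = 0.35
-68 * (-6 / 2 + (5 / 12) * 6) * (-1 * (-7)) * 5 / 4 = 595 / 2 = 297.50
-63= -63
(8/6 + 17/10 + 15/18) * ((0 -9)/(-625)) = 174/3125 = 0.06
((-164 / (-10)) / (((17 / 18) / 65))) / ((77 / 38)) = 729144 / 1309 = 557.02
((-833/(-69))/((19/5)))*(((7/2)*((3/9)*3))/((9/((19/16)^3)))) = 10524955/5087232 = 2.07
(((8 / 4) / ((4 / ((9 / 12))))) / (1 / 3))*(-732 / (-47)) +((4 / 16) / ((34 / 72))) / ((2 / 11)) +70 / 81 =1378336 / 64719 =21.30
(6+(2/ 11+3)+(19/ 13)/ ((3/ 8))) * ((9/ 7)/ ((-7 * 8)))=-16833/ 56056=-0.30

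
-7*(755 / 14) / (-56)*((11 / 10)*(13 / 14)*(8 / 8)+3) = 85013 / 3136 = 27.11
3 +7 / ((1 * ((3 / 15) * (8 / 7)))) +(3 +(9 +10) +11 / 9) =4093 / 72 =56.85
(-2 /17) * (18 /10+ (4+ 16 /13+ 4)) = -1434 /1105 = -1.30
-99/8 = -12.38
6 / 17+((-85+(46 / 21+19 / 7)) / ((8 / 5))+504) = 648731 / 1428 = 454.29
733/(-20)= -733/20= -36.65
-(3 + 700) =-703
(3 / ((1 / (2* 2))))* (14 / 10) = 84 / 5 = 16.80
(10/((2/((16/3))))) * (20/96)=5.56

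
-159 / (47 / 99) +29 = -305.91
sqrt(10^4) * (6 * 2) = 1200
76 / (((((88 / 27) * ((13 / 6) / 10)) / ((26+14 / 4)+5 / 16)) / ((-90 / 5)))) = -33034635 / 572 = -57752.86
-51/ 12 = -17/ 4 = -4.25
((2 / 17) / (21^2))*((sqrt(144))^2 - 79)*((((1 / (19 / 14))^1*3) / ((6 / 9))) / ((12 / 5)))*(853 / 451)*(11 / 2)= 277225 / 1112412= 0.25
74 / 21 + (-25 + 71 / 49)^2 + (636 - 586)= 4380680 / 7203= 608.17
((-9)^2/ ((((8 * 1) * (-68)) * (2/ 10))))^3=-66430125/ 160989184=-0.41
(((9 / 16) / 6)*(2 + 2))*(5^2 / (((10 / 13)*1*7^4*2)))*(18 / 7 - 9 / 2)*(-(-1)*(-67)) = 352755 / 1075648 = 0.33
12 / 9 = 4 / 3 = 1.33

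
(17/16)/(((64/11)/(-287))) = -53669/1024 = -52.41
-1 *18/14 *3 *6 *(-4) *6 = 3888/7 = 555.43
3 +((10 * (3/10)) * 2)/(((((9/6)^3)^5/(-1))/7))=13890155/4782969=2.90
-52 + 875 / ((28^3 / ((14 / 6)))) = -69763 / 1344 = -51.91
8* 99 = 792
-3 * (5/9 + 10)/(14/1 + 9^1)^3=-0.00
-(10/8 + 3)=-17/4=-4.25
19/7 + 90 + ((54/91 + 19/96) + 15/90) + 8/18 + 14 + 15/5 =416021/3744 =111.12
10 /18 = 5 /9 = 0.56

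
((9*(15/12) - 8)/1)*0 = 0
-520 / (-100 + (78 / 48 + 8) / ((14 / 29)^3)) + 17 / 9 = 5148979 / 135963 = 37.87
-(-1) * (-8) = -8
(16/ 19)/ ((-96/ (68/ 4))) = -17/ 114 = -0.15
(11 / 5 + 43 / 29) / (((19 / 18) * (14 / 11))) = 52866 / 19285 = 2.74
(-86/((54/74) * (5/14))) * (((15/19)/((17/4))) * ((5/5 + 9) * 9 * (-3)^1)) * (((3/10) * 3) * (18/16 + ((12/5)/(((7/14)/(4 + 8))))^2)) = 399194160246/8075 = 49435809.32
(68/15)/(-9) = -68/135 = -0.50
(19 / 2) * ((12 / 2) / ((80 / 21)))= 1197 / 80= 14.96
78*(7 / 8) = 273 / 4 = 68.25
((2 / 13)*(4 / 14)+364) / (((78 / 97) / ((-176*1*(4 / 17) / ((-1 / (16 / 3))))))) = 18097958912 / 180999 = 99989.28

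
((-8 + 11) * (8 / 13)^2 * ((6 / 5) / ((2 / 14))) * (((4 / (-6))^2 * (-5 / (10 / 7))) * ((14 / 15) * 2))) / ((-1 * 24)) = 43904 / 38025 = 1.15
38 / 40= 19 / 20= 0.95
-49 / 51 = -0.96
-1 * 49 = -49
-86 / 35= -2.46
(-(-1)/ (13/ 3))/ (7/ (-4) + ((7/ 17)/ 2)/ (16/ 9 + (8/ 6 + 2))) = -2346/ 17381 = -0.13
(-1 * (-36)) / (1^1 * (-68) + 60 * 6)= 9 / 73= 0.12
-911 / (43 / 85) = -77435 / 43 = -1800.81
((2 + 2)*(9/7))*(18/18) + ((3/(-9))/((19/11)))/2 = 4027/798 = 5.05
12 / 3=4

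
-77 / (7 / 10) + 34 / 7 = -736 / 7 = -105.14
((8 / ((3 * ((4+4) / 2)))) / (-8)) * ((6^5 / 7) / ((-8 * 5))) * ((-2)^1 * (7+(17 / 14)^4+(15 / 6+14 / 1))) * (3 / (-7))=239670171 / 4705960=50.93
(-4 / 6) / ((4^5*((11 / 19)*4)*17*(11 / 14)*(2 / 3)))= -0.00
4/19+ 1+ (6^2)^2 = 24647/19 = 1297.21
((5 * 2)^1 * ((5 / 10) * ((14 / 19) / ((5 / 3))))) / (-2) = -1.11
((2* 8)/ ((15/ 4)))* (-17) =-1088/ 15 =-72.53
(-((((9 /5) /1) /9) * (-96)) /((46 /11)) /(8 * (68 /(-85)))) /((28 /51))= -1683 /1288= -1.31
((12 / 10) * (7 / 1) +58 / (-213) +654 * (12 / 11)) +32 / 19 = 160988264 / 222585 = 723.27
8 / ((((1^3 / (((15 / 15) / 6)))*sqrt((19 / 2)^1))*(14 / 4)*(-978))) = -4*sqrt(38) / 195111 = -0.00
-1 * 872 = -872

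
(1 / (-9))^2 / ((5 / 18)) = 2 / 45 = 0.04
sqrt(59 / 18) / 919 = sqrt(118) / 5514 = 0.00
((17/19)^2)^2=83521/130321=0.64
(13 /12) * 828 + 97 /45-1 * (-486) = 62332 /45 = 1385.16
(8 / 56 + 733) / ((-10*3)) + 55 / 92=-230297 / 9660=-23.84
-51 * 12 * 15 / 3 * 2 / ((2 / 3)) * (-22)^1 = 201960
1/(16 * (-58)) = -1/928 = -0.00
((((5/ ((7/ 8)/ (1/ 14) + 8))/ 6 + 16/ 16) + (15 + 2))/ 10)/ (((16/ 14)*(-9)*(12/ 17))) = -16303/ 65610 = -0.25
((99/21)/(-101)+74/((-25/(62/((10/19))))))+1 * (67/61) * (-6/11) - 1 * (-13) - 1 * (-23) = -18580575767/59299625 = -313.33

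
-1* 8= -8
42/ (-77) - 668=-7354/ 11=-668.55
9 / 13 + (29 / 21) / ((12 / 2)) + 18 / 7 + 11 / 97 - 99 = -15156565 / 158886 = -95.39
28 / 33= 0.85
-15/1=-15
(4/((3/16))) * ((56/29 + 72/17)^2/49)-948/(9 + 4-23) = 19892480222/178641015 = 111.35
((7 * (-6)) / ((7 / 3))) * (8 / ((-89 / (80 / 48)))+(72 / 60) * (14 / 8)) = -15621 / 445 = -35.10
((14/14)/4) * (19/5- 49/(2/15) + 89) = -2747/40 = -68.68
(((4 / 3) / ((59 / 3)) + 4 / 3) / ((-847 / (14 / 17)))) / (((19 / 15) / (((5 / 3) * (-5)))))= 62000 / 6917691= 0.01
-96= -96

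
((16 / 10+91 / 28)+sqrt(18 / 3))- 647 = -12843 / 20+sqrt(6) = -639.70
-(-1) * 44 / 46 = 22 / 23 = 0.96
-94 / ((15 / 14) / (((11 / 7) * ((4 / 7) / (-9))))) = 8272 / 945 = 8.75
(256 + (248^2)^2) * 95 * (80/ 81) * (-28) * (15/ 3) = -4024837777408000/ 81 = -49689355276641.98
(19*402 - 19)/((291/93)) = 236189/97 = 2434.94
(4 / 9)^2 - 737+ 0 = -59681 / 81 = -736.80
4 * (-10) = -40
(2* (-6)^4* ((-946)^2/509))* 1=2319622272/509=4557214.68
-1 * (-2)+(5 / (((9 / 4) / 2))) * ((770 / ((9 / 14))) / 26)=206.75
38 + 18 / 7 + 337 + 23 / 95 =251246 / 665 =377.81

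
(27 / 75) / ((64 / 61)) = 549 / 1600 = 0.34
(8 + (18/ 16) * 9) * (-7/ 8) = -1015/ 64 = -15.86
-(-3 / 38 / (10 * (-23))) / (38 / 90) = -27 / 33212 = -0.00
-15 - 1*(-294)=279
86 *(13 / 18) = 559 / 9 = 62.11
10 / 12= 5 / 6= 0.83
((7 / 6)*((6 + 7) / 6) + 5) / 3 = 271 / 108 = 2.51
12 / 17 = 0.71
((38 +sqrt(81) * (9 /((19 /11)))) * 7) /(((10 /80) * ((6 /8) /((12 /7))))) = 206464 /19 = 10866.53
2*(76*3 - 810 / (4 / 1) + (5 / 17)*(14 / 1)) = 1007 / 17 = 59.24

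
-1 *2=-2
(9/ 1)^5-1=59048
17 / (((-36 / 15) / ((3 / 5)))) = -17 / 4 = -4.25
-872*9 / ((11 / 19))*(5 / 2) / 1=-372780 / 11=-33889.09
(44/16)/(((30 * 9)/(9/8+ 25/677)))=69223/5849280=0.01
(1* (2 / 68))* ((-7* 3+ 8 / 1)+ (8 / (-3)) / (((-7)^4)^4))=-1296084292214447 / 3389758918099302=-0.38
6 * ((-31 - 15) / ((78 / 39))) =-138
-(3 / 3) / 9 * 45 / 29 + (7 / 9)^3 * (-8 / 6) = -50723 / 63423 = -0.80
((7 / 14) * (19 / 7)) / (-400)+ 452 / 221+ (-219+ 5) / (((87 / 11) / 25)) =-72612910913 / 107671200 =-674.39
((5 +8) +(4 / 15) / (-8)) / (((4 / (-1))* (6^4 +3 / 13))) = -5057 / 2022120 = -0.00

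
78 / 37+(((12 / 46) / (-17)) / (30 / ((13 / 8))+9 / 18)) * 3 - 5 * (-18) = 656918988 / 7132231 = 92.11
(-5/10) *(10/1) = -5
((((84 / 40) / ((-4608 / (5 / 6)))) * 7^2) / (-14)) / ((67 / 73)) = 3577 / 2469888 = 0.00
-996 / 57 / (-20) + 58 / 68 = 5577 / 3230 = 1.73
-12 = -12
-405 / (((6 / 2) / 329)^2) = -4870845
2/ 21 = 0.10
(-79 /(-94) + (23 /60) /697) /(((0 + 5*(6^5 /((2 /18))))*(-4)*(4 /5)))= -1652971 /2200901621760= -0.00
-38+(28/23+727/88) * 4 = -43/506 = -0.08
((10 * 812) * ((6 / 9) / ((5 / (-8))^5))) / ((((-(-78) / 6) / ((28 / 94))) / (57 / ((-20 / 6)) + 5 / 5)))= 119947132928 / 5728125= 20940.03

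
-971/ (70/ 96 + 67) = -46608/ 3251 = -14.34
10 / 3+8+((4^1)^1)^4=802 / 3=267.33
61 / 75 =0.81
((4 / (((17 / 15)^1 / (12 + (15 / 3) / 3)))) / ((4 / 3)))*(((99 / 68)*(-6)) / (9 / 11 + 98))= -2009205 / 628286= -3.20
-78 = -78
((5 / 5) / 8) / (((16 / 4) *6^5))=1 / 248832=0.00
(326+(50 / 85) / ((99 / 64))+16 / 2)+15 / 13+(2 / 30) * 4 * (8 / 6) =4082739 / 12155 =335.89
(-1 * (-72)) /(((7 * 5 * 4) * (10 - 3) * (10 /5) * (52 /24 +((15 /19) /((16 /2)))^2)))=623808 /36958495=0.02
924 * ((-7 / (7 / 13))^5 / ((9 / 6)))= -228716488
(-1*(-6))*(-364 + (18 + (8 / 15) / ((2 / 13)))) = -10276 / 5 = -2055.20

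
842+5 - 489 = 358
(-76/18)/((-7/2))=76/63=1.21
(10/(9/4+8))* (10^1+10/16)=10.37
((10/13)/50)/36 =1/2340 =0.00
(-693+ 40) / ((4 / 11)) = -7183 / 4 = -1795.75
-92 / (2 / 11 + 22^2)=-506 / 2663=-0.19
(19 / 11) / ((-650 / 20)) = -38 / 715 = -0.05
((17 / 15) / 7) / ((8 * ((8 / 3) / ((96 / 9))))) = 17 / 210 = 0.08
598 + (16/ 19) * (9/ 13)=147850/ 247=598.58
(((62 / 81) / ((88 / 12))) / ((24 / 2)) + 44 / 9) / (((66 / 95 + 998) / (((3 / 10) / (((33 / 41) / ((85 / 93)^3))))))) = 8350530910625 / 5983641812386656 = 0.00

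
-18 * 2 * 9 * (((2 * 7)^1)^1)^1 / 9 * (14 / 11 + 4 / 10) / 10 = -23184 / 275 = -84.31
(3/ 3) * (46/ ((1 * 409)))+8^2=26222/ 409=64.11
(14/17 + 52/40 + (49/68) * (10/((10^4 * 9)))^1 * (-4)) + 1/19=6325169/2907000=2.18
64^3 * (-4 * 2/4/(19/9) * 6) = -28311552/19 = -1490081.68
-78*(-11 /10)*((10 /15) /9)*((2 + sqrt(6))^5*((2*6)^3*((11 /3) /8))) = 21946496 /5 + 8959808*sqrt(6) /5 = 8778690.76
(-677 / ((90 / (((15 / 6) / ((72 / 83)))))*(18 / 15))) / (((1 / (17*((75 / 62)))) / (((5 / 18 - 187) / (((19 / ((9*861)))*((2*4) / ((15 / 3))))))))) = 575898714330625 / 32569344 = 17682232.54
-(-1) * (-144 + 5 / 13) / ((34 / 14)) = -13069 / 221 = -59.14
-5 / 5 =-1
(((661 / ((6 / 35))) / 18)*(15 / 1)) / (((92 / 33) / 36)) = 3817275 / 92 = 41492.12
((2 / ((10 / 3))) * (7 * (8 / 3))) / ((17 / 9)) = 504 / 85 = 5.93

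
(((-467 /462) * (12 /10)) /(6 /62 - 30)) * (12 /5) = 57908 /594825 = 0.10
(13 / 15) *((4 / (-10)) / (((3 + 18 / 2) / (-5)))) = 13 / 90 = 0.14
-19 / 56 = -0.34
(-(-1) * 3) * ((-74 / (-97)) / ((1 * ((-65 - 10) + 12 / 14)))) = -518 / 16781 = -0.03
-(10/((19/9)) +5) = -185/19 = -9.74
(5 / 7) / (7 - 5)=5 / 14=0.36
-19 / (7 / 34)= -646 / 7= -92.29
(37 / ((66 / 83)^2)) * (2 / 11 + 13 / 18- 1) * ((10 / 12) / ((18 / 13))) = -314792855 / 93148704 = -3.38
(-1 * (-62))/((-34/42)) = -76.59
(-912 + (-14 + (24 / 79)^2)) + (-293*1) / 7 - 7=-42584552 / 43687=-974.76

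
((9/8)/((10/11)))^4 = 96059601/40960000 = 2.35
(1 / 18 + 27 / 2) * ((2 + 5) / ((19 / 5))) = 4270 / 171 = 24.97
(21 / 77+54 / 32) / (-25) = -0.08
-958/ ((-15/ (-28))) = -1788.27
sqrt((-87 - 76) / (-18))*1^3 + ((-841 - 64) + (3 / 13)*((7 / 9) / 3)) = -105878 / 117 + sqrt(326) / 6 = -901.93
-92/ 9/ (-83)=92/ 747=0.12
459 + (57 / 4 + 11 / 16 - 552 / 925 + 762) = 18283043 / 14800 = 1235.34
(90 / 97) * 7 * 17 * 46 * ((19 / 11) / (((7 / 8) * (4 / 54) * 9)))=16046640 / 1067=15039.03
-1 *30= -30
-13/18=-0.72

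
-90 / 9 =-10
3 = 3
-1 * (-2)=2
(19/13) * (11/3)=209/39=5.36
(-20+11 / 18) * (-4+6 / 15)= 349 / 5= 69.80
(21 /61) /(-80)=-21 /4880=-0.00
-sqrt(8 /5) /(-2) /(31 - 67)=-sqrt(10) /180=-0.02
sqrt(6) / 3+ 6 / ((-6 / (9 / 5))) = -9 / 5+ sqrt(6) / 3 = -0.98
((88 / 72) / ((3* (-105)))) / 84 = -11 / 238140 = -0.00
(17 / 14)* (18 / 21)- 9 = -390 / 49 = -7.96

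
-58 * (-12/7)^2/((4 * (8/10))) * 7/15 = -174/7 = -24.86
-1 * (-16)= 16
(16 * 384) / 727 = 6144 / 727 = 8.45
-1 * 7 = -7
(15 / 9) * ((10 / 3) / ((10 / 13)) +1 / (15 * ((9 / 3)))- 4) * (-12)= -64 / 9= -7.11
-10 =-10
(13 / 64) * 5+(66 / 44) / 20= 1.09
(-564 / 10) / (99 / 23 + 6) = -2162 / 395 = -5.47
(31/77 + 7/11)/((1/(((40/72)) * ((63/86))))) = 200/473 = 0.42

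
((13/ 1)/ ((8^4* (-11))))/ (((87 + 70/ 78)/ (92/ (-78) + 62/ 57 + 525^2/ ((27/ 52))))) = -1.74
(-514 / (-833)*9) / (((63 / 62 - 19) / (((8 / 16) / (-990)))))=7967 / 51083725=0.00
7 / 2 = 3.50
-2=-2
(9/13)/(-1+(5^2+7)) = 9/403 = 0.02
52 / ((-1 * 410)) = -26 / 205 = -0.13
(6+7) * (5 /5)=13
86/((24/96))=344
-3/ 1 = -3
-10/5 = -2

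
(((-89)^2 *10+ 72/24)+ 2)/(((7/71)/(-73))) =-410571345/7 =-58653049.29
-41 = -41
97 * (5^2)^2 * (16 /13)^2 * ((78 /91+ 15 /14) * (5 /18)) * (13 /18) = 9700000 /273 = 35531.14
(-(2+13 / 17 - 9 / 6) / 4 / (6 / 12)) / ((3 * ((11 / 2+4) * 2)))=-43 / 3876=-0.01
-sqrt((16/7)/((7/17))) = -4 * sqrt(17)/7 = -2.36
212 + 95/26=5607/26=215.65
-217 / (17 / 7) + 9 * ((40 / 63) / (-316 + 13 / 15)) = -89.37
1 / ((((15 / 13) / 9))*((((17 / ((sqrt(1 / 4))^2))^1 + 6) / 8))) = 0.84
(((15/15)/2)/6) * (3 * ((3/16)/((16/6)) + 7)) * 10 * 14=31675/128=247.46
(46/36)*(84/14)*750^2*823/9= 1183062500/3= 394354166.67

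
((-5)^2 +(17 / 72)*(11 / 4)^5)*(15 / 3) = 310.67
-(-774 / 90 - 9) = 88 / 5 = 17.60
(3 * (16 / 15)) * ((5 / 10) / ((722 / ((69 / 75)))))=0.00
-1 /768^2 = -1 /589824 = -0.00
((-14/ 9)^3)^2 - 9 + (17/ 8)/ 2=52979569/ 8503056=6.23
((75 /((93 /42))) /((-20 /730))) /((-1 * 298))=38325 /9238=4.15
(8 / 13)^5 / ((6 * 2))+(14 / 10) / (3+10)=640741 / 5569395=0.12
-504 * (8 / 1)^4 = -2064384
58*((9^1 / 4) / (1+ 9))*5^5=40781.25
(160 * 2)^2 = 102400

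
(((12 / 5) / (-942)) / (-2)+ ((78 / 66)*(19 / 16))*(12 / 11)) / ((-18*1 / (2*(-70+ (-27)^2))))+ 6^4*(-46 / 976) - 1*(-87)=-17996445371 / 208587060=-86.28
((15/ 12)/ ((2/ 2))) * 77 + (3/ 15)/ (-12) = 96.23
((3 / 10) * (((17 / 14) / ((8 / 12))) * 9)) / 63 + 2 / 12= 0.24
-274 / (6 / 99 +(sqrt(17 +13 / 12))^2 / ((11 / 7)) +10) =-12056 / 949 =-12.70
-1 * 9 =-9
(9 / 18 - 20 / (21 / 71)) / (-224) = 0.30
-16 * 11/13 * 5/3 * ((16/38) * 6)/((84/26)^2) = -45760/8379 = -5.46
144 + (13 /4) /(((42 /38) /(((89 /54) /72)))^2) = 3839881213957 /26665583616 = 144.00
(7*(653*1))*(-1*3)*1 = -13713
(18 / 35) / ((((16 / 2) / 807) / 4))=7263 / 35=207.51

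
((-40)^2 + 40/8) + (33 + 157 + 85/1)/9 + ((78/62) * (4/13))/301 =137352428/83979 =1635.56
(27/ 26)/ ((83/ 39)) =81/ 166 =0.49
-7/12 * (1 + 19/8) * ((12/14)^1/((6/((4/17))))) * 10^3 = -66.18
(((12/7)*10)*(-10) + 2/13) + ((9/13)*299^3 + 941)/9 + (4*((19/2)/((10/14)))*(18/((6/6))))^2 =60875328986/20475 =2973154.04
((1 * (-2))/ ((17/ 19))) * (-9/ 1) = 342/ 17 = 20.12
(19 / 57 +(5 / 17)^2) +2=2098 / 867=2.42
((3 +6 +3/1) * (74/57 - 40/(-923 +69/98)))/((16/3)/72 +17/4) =597190752/160397221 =3.72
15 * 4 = 60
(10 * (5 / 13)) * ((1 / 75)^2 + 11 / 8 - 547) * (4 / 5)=-24553117 / 14625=-1678.85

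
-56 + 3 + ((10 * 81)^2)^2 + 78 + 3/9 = 1291401630076/3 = 430467210025.33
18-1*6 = 12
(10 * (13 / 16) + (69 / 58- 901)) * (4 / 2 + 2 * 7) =-413742 / 29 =-14266.97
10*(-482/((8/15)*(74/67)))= -1211025/148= -8182.60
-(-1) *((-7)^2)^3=117649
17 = 17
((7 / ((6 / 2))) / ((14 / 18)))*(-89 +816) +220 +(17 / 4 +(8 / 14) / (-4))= 67343 / 28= 2405.11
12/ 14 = 6/ 7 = 0.86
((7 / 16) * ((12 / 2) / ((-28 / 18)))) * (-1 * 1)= 27 / 16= 1.69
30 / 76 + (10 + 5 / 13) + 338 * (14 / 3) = 2353583 / 1482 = 1588.11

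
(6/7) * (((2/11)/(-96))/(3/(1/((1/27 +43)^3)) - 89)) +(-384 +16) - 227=-574849821032041/966134152984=-595.00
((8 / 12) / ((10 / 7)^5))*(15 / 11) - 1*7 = -753193 / 110000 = -6.85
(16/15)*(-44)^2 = 30976/15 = 2065.07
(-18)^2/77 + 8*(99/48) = 3189/154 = 20.71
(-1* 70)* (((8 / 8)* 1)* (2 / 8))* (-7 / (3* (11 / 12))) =490 / 11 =44.55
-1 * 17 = -17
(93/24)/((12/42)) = 217/16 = 13.56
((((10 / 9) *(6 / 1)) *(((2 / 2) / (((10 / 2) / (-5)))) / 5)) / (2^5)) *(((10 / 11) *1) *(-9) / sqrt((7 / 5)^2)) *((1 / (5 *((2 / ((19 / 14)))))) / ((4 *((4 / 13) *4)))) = 3705 / 551936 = 0.01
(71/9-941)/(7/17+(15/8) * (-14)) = 571064/15813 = 36.11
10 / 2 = 5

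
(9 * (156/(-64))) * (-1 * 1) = 351/16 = 21.94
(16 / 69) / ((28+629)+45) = 8 / 24219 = 0.00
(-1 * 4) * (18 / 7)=-72 / 7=-10.29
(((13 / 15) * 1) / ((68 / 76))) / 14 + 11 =39517 / 3570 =11.07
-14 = -14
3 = 3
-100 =-100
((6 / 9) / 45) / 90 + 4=24301 / 6075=4.00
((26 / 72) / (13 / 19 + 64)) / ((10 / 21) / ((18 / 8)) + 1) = 5187 / 1125764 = 0.00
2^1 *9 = 18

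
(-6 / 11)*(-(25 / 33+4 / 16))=133 / 242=0.55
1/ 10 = 0.10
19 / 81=0.23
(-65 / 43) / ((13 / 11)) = -55 / 43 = -1.28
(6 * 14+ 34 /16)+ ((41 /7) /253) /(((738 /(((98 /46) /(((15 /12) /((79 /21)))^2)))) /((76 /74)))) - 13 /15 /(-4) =2108078070047 /24415360200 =86.34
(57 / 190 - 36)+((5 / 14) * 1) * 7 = -166 / 5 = -33.20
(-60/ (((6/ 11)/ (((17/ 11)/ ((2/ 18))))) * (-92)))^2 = 585225/ 2116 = 276.57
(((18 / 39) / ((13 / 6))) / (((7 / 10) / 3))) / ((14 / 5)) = 0.33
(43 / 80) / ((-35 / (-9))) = 387 / 2800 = 0.14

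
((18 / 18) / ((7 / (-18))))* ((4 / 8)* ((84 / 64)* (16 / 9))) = -3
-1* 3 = -3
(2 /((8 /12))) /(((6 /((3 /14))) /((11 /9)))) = 11 /84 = 0.13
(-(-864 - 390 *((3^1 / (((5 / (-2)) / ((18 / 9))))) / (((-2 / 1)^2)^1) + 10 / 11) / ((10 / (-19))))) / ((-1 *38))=-34923 / 2090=-16.71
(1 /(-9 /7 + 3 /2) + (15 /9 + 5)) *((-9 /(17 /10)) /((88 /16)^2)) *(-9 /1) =2160 /121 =17.85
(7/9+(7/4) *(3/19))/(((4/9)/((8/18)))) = 721/684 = 1.05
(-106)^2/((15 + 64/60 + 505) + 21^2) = 168540/14431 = 11.68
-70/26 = -35/13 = -2.69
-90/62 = -45/31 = -1.45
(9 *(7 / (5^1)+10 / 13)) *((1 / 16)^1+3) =59.79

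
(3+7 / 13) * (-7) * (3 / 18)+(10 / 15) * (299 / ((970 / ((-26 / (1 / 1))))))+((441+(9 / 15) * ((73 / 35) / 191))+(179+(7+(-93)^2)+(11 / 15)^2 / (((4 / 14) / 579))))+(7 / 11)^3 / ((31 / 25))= 10356.55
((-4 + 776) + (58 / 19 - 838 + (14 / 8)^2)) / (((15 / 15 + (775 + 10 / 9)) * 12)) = -54615 / 8504704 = -0.01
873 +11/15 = 13106/15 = 873.73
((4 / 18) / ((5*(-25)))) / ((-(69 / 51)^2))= 578 / 595125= 0.00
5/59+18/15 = 379/295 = 1.28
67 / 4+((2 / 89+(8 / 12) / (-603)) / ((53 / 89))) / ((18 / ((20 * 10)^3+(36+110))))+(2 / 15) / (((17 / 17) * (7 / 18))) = 1928500059749 / 120805020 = 15963.74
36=36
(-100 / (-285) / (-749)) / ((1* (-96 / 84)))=5 / 12198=0.00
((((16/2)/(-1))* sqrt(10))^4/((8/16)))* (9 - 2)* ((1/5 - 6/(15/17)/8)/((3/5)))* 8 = -149094400/3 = -49698133.33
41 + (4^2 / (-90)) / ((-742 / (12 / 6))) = 684503 / 16695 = 41.00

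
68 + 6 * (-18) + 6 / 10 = -197 / 5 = -39.40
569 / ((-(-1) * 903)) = 569 / 903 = 0.63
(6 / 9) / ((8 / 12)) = 1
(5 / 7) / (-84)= -5 / 588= -0.01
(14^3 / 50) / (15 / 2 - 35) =-2744 / 1375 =-2.00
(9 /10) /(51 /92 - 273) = -46 /13925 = -0.00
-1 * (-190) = 190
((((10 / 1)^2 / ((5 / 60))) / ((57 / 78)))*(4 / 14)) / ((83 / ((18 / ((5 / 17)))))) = 3818880 / 11039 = 345.94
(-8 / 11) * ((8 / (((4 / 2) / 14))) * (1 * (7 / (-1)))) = 3136 / 11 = 285.09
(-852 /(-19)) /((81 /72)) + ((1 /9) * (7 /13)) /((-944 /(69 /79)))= 734224559 /18420272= 39.86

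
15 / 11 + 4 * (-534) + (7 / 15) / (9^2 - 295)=-75374087 / 35310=-2134.64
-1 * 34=-34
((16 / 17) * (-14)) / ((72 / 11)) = -308 / 153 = -2.01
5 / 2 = 2.50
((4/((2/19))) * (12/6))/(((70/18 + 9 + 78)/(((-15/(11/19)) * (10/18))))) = -54150/4499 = -12.04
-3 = -3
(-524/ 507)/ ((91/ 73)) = -38252/ 46137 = -0.83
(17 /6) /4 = 17 /24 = 0.71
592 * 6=3552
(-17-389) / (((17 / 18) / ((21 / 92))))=-38367 / 391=-98.13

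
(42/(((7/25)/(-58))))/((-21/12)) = 34800/7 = 4971.43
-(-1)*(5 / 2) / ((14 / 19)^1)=95 / 28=3.39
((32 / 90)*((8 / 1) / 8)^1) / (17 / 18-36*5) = -32 / 16115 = -0.00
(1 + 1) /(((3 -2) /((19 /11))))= 38 /11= 3.45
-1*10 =-10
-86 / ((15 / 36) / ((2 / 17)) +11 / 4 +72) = -2064 / 1879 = -1.10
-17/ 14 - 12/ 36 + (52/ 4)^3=92209/ 42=2195.45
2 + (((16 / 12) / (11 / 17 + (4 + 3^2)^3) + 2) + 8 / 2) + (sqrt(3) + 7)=sqrt(3) + 420317 / 28020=16.73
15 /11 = 1.36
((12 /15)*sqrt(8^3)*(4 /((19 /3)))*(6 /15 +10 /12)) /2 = 2368*sqrt(2) /475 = 7.05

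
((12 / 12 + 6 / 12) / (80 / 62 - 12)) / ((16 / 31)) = -2883 / 10624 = -0.27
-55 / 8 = -6.88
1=1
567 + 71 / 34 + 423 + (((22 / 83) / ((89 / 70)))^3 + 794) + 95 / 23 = 564312058001277453 / 315218029709546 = 1790.23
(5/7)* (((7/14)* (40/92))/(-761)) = -0.00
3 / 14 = 0.21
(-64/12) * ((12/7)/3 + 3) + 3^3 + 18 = 25.95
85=85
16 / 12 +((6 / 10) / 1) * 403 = 3647 / 15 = 243.13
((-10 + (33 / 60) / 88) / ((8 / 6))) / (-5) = 4797 / 3200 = 1.50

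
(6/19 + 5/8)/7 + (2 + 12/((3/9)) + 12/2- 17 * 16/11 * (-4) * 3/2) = 2252997/11704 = 192.50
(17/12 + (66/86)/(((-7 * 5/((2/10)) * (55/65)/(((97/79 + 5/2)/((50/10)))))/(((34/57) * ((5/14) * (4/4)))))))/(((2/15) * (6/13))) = 919118447/39948720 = 23.01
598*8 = 4784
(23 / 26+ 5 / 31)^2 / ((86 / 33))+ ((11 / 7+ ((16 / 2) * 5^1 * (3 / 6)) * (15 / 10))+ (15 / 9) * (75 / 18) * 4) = 210370493615 / 3519727848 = 59.77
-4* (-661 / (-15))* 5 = -2644 / 3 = -881.33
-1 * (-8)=8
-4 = -4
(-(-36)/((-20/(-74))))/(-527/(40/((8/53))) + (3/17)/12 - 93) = -266696/190159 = -1.40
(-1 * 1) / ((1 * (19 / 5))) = -5 / 19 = -0.26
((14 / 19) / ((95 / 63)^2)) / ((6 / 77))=4.16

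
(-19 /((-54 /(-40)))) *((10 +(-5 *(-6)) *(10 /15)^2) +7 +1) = -35720 /81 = -440.99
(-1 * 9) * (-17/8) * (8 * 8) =1224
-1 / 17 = -0.06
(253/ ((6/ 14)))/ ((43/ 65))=115115/ 129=892.36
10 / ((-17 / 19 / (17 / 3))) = -190 / 3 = -63.33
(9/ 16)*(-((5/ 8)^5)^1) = -28125/ 524288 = -0.05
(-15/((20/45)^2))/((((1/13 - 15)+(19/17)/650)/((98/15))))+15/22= 246162405/7254764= 33.93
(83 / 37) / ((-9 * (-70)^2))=-83 / 1631700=-0.00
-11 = -11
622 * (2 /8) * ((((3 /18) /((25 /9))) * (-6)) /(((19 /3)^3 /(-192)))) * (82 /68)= 51.02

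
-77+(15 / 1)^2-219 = -71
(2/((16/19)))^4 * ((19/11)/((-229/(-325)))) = 804732175/10317824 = 77.99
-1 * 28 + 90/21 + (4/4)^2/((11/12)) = -1742/77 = -22.62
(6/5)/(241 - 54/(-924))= 924/185615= 0.00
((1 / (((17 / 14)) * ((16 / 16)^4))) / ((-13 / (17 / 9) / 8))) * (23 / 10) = -1288 / 585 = -2.20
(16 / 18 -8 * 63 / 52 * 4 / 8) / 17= -463 / 1989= -0.23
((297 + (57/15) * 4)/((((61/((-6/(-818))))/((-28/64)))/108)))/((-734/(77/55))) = 6195609/1831256600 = 0.00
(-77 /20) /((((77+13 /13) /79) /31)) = -188573 /1560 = -120.88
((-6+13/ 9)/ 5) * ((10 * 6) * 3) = -164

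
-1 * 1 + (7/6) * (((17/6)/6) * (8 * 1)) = 92/27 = 3.41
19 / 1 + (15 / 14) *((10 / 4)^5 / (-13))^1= 10.95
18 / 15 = 6 / 5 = 1.20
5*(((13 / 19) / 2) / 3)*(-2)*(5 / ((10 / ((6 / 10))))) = -13 / 38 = -0.34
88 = 88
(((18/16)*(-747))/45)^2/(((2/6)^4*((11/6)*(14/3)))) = 406788561/123200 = 3301.86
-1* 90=-90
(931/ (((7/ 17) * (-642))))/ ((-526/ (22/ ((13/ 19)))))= 472549/ 2194998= 0.22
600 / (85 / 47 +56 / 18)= 253800 / 2081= 121.96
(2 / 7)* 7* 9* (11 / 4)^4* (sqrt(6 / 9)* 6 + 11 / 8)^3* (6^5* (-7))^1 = -425640092031* sqrt(6) / 128 -11659490230311 / 2048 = -13838431085.48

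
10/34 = 5/17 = 0.29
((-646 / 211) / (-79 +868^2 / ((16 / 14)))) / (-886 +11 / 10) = 340 / 64776653327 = 0.00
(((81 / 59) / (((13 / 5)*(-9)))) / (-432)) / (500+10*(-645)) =-1 / 43811040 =-0.00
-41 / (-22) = 41 / 22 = 1.86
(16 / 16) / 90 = 1 / 90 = 0.01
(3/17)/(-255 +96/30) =-15/21403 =-0.00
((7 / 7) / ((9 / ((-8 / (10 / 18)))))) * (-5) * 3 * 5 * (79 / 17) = 9480 / 17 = 557.65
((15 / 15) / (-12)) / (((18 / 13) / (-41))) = 533 / 216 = 2.47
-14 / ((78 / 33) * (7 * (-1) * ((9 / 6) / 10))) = 220 / 39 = 5.64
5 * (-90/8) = -225/4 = -56.25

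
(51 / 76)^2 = 2601 / 5776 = 0.45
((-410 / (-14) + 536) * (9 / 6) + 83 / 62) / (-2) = -184291 / 434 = -424.63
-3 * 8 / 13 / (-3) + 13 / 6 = 2.78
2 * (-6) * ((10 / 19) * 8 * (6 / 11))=-5760 / 209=-27.56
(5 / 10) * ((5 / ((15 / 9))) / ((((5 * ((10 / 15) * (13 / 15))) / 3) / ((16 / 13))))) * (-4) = -1296 / 169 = -7.67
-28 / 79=-0.35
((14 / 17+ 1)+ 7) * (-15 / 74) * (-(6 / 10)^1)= 675 / 629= 1.07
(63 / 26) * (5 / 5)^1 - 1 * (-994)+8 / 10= 129639 / 130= 997.22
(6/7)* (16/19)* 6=576/133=4.33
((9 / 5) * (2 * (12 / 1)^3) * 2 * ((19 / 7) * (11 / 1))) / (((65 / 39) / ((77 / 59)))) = 429048576 / 1475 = 290880.39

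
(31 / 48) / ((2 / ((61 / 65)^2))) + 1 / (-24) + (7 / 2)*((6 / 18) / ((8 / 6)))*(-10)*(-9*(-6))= -63849183 / 135200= -472.26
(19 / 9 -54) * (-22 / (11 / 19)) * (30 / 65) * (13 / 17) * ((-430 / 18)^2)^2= 75837553182500 / 334611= 226643933.35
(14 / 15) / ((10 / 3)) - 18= -443 / 25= -17.72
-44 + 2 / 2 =-43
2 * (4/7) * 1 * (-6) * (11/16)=-33/7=-4.71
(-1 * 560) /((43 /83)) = -46480 /43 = -1080.93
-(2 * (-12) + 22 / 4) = 37 / 2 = 18.50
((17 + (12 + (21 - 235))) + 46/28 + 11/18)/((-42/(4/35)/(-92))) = -2118392/46305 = -45.75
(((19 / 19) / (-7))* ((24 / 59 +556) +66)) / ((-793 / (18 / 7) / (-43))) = -12.40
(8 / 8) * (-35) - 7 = -42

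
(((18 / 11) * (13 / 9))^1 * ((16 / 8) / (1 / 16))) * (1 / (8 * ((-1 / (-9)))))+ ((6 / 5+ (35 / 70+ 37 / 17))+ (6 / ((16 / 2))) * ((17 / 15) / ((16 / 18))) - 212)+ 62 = -359497 / 5984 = -60.08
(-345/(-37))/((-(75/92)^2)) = -194672/13875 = -14.03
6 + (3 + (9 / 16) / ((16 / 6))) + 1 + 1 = 1435 / 128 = 11.21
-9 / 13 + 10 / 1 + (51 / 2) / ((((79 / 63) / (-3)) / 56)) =-3499037 / 1027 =-3407.05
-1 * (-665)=665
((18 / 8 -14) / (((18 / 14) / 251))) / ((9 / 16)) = -330316 / 81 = -4077.98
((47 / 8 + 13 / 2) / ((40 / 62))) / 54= 341 / 960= 0.36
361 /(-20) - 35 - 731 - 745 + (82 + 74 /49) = -1416629 /980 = -1445.54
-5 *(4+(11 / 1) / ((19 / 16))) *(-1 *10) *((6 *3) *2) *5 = 2268000 / 19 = 119368.42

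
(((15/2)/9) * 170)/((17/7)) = 175/3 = 58.33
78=78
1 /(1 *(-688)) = -1 /688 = -0.00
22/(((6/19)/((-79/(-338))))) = 16.28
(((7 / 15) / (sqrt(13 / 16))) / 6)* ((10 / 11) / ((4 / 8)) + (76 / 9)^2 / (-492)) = 2567264* sqrt(13) / 64111905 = 0.14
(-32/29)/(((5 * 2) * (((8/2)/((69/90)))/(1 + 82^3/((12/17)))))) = -16519.94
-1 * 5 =-5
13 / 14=0.93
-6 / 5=-1.20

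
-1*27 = -27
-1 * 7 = -7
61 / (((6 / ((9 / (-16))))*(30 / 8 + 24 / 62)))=-1891 / 1368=-1.38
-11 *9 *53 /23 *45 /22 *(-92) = 42930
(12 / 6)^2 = 4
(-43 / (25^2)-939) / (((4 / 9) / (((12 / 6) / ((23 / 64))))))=-169032384 / 14375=-11758.77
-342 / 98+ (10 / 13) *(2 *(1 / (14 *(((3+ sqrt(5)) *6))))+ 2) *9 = 26703 / 2548 - 15 *sqrt(5) / 364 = 10.39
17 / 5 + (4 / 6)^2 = 173 / 45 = 3.84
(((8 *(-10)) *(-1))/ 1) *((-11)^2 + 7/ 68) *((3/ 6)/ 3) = 27450/ 17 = 1614.71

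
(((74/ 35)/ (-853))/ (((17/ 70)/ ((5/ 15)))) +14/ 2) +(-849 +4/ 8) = -73215845/ 87006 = -841.50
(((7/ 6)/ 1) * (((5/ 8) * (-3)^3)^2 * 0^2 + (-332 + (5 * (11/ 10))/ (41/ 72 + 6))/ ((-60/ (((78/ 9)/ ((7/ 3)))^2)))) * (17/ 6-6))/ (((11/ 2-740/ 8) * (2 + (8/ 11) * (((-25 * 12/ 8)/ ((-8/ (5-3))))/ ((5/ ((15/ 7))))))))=25148552/ 38281653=0.66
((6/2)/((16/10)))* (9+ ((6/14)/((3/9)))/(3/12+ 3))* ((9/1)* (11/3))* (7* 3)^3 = 559926675/104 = 5383910.34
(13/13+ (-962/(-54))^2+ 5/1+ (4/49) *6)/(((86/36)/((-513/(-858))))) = 219801709/2711709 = 81.06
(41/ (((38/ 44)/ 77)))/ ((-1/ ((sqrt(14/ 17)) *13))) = -902902 *sqrt(238)/ 323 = -43124.75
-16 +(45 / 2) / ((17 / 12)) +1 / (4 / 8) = 1.88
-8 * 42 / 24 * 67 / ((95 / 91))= -898.51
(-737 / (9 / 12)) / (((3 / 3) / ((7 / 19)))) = -362.04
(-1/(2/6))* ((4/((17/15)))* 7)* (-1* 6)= 444.71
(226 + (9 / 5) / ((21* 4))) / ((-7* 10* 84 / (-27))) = 284787 / 274400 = 1.04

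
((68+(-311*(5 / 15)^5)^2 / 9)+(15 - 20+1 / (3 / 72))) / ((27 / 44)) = 2038611872 / 14348907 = 142.07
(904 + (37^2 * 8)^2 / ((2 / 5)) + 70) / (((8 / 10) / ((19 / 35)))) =203480998.07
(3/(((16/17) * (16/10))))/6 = 85/256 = 0.33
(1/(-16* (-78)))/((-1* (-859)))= 1/1072032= 0.00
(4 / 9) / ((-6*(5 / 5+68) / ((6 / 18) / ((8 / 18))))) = -1 / 1242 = -0.00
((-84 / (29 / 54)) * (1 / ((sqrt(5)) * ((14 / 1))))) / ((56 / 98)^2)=-3969 * sqrt(5) / 580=-15.30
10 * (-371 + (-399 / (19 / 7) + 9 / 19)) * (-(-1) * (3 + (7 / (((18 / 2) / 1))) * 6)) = -39677.02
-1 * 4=-4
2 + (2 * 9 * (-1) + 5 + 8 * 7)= 45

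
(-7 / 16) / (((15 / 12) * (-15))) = 7 / 300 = 0.02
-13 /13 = -1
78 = 78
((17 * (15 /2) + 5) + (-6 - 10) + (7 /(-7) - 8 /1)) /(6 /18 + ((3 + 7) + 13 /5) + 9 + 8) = 3.59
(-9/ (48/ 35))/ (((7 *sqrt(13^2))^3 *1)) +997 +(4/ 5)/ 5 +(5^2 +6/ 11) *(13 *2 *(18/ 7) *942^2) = 717864294280623187/ 473673200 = 1515526515.50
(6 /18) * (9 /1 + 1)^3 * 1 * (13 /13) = 1000 /3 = 333.33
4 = 4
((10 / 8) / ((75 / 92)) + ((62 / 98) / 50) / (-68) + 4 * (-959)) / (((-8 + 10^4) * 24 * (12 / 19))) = -36412864127 / 1438272460800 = -0.03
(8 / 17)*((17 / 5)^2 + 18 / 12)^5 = 118731486838493 / 664062500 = 178795.65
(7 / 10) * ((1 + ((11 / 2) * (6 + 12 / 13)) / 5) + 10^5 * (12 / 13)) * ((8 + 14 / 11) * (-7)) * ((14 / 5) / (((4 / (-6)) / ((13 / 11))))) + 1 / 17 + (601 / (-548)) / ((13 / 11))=7627463590173409 / 366351700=20820057.86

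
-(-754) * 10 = 7540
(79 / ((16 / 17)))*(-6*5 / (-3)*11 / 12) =73865 / 96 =769.43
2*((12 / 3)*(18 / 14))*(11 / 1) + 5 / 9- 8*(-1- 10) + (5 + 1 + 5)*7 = 17558 / 63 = 278.70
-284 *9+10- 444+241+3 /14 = -38483 /14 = -2748.79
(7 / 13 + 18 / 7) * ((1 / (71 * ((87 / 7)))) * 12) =1132 / 26767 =0.04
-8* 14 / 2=-56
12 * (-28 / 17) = -336 / 17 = -19.76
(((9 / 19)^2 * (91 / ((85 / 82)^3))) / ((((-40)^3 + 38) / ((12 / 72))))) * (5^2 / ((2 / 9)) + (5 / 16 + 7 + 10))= -0.01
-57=-57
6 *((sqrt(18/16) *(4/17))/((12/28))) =42 *sqrt(2)/17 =3.49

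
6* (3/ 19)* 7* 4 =504/ 19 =26.53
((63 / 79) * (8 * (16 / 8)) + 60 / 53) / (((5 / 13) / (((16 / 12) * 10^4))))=481574.40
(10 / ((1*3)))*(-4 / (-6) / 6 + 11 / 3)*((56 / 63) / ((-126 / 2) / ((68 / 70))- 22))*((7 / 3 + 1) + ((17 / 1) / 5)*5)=-2.62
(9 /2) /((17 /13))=117 /34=3.44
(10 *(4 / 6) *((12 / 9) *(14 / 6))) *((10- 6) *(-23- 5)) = -2322.96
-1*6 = -6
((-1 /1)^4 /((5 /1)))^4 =1 /625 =0.00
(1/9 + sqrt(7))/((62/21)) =7/186 + 21 * sqrt(7)/62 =0.93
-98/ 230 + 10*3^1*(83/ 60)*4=19041/ 115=165.57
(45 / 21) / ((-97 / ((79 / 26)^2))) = -93615 / 459004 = -0.20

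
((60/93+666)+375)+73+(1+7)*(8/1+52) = 49434/31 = 1594.65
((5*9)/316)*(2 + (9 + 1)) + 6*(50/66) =5435/869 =6.25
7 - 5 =2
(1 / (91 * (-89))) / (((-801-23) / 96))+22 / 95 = 18353474 / 79248715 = 0.23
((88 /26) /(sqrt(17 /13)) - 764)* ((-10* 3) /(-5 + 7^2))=5730 /11 - 30* sqrt(221) /221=518.89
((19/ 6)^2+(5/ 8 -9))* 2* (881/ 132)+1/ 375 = 13106459/ 594000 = 22.06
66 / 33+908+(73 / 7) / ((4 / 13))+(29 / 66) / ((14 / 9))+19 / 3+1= 439597 / 462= 951.51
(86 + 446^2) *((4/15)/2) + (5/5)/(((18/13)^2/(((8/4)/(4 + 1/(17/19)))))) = 1869837157/70470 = 26533.80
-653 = -653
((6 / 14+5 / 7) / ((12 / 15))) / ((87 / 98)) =140 / 87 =1.61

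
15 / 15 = 1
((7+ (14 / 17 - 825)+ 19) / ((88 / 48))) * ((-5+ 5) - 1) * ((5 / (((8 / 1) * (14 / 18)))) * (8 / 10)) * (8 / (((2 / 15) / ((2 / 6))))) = 5597.60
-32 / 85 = -0.38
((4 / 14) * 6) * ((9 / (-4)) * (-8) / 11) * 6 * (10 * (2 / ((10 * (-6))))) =-5.61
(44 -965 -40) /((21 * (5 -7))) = 961 /42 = 22.88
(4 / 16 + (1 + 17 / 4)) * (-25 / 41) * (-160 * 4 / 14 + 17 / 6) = 495275 / 3444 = 143.81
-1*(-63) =63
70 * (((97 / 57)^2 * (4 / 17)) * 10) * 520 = 13699504000 / 55233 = 248031.14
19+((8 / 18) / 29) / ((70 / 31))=173627 / 9135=19.01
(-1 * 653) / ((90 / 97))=-63341 / 90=-703.79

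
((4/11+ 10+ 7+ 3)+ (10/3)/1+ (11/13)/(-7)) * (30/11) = 707990/11011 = 64.30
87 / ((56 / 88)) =957 / 7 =136.71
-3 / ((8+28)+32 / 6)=-0.07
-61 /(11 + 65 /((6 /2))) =-183 /98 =-1.87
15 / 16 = 0.94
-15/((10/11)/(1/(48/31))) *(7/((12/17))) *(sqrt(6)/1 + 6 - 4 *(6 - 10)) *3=-446369/64 - 40579 *sqrt(6)/128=-7751.06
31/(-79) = -31/79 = -0.39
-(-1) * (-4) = -4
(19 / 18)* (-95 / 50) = -361 / 180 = -2.01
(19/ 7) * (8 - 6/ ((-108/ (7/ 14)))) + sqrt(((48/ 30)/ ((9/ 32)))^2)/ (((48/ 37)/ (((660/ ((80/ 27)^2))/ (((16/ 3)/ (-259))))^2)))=30165021921373313/ 516096000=58448470.67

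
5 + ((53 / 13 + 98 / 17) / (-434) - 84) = -7579381 / 95914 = -79.02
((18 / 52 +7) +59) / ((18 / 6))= 575 / 26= 22.12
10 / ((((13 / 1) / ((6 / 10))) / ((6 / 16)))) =9 / 52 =0.17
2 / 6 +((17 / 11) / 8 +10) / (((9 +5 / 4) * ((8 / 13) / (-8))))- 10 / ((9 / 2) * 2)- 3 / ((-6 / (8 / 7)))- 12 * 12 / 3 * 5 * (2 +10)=-164405249 / 56826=-2893.13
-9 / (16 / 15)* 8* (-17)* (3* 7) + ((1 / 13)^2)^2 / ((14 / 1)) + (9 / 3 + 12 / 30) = 24092103174 / 999635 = 24100.90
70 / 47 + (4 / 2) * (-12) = -1058 / 47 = -22.51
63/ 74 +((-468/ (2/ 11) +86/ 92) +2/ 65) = -2572.18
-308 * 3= -924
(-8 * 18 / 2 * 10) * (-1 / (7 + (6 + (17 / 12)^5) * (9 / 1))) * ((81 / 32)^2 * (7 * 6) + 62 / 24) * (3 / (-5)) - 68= -3456244516 / 3106385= -1112.63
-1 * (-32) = 32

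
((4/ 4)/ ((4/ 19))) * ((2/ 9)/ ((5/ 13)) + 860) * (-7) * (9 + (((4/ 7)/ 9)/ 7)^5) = -55228303550511646201/ 214455612576870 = -257527.90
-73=-73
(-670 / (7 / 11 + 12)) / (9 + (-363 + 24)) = 67 / 417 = 0.16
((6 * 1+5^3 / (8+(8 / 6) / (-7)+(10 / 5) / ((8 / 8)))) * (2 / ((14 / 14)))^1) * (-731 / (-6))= 940797 / 206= 4566.98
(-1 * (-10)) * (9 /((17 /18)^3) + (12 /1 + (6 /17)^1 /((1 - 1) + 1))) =1131780 /4913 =230.36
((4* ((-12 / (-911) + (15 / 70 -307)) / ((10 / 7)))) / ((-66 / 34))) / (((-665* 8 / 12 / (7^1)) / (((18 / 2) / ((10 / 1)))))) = -598624281 / 95199500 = -6.29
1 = 1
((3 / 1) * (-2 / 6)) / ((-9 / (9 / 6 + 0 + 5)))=13 / 18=0.72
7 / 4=1.75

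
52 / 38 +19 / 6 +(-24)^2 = 66181 / 114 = 580.54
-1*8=-8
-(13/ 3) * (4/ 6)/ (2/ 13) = -169/ 9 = -18.78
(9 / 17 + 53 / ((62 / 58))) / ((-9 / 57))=-501752 / 1581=-317.36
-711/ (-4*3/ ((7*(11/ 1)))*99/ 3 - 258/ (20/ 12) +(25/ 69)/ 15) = 5151195/ 1158611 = 4.45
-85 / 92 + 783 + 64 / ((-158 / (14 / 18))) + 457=1238.76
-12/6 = -2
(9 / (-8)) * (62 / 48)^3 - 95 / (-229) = -5654779 / 2813952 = -2.01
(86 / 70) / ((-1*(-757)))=0.00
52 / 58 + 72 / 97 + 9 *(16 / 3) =139634 / 2813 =49.64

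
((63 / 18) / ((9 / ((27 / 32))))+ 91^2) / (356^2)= 530005 / 8111104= 0.07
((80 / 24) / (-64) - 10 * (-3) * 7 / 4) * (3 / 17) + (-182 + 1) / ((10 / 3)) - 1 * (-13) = -87161 / 2720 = -32.04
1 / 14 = 0.07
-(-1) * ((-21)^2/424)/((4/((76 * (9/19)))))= 3969/424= 9.36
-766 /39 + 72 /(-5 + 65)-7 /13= -18.98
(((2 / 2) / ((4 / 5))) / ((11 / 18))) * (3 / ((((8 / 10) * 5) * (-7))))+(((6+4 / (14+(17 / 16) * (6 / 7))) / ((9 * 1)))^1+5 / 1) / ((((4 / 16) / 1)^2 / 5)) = 455.50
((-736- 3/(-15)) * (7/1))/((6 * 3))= -25753/90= -286.14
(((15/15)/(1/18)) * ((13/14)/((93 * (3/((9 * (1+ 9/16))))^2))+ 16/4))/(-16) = -4219119/888832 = -4.75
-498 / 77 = -6.47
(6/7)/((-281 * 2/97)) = -291/1967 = -0.15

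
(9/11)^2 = 81/121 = 0.67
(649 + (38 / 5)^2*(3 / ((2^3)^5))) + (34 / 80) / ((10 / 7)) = 132977211 / 204800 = 649.30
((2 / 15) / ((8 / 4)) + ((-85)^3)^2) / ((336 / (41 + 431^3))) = 4044071482804582036 / 45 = 89868255173435156.36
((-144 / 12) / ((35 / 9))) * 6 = -648 / 35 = -18.51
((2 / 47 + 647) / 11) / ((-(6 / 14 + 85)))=-212877 / 309166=-0.69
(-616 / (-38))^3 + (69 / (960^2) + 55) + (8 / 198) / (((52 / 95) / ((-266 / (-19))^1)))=4315.85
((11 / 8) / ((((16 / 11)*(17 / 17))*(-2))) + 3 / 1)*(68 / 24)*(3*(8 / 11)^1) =10999 / 704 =15.62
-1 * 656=-656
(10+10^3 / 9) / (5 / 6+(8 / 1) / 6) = 2180 / 39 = 55.90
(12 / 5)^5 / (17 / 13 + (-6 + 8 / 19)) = -61461504 / 3296875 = -18.64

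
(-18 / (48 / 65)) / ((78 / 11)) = -55 / 16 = -3.44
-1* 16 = -16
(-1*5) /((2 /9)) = -45 /2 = -22.50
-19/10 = -1.90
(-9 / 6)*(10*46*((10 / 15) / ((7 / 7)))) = -460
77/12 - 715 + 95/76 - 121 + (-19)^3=-23062/3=-7687.33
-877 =-877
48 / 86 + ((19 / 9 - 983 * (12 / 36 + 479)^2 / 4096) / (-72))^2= 11103456883958709403 / 18932954038272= 586461.94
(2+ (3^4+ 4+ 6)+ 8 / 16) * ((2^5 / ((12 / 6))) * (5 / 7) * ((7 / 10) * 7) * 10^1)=52360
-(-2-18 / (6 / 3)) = 11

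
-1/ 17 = -0.06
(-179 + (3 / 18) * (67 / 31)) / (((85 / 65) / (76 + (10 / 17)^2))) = -4765283432 / 456909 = -10429.39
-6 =-6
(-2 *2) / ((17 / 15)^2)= -900 / 289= -3.11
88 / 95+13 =1323 / 95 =13.93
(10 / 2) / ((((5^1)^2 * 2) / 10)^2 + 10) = 1 / 7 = 0.14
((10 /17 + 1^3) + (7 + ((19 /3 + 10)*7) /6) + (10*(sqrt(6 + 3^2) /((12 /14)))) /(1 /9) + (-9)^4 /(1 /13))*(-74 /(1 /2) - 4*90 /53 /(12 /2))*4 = -412717113536 /8109 - 3319680*sqrt(15) /53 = -51138764.90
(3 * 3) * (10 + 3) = 117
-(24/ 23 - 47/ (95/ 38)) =2042/ 115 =17.76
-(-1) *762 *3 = 2286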